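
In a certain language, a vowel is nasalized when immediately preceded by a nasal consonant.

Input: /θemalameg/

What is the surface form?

/a/ after nasal /m/ → [ã]
/e/ after nasal /m/ → [ẽ]

[θemãlamẽg]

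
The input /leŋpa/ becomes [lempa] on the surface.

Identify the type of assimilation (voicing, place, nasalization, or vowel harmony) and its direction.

place assimilation, regressive

/ŋ/→[m].
Each target copies a feature from the following segment, so the direction is regressive.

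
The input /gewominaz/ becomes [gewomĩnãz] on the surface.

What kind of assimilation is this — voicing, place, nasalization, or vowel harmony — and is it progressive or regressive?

/i/→[ĩ] /a/→[ã].
Each target copies a feature from the preceding segment, so the direction is progressive.

nasalization, progressive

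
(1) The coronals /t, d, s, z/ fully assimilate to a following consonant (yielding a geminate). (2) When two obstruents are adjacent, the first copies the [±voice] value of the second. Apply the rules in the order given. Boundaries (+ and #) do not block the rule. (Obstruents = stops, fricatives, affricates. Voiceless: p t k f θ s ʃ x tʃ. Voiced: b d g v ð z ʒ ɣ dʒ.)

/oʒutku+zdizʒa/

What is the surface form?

[oʒukku+ddiʒʒa]

Rule 1: /t/ before /k/ → [k] (total assimilation)
Rule 1: /z/ before /d/ → [d] (total assimilation)
Rule 1: /z/ before /ʒ/ → [ʒ] (total assimilation)
After rule 1: oʒukku+ddiʒʒa
Rule 2: no segment meets the rule's conditions; no change.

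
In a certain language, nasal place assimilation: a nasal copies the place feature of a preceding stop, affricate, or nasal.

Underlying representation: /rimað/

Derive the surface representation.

[rimað]

no segment meets the rule's conditions; no change.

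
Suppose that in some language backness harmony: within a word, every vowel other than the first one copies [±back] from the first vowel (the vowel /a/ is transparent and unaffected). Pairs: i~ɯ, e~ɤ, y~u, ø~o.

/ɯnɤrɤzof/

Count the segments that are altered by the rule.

0

No segment meets the rule's conditions.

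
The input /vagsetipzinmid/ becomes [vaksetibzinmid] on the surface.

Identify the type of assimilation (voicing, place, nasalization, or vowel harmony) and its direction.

/g/→[k] /p/→[b].
Each target copies a feature from the following segment, so the direction is regressive.

voicing assimilation, regressive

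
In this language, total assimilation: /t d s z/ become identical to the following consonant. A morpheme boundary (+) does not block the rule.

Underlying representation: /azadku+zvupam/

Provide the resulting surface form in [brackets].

[azakku+vvupam]

/d/ before /k/ → [k] (total assimilation)
/z/ before /v/ → [v] (total assimilation)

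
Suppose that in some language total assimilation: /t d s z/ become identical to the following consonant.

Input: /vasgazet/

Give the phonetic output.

/s/ before /g/ → [g] (total assimilation)

[vaggazet]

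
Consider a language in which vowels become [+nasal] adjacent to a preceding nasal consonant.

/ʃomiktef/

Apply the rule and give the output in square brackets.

[ʃomĩktef]

/i/ after nasal /m/ → [ĩ]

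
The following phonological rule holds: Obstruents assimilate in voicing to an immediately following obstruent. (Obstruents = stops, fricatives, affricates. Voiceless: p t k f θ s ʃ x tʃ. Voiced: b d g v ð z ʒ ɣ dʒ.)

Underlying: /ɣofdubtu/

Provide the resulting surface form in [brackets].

[ɣovduptu]

/f/ before /d/ (voiced) → [v]
/b/ before /t/ (voiceless) → [p]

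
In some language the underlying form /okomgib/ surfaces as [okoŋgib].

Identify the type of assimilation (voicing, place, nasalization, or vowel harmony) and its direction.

place assimilation, regressive

/m/→[ŋ].
Each target copies a feature from the following segment, so the direction is regressive.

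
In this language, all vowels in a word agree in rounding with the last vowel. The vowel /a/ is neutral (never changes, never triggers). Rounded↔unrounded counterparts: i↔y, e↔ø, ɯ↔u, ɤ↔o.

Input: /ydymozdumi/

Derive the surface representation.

[idimɤzdɯmi]

/y/ harmonizes with /i/ ([-round]) → [i]
/y/ harmonizes with /i/ ([-round]) → [i]
/o/ harmonizes with /i/ ([-round]) → [ɤ]
/u/ harmonizes with /i/ ([-round]) → [ɯ]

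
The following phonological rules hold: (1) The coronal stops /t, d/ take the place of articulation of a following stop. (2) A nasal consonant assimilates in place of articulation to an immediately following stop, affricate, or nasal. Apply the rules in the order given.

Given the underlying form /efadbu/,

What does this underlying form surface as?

Rule 1: /d/ before /b/ (labial) → [b]
After rule 1: efabbu
Rule 2: no segment meets the rule's conditions; no change.

[efabbu]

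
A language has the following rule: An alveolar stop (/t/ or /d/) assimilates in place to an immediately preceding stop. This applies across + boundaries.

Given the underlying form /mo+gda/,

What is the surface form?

/d/ after /g/ (velar) → [g]

[mo+gga]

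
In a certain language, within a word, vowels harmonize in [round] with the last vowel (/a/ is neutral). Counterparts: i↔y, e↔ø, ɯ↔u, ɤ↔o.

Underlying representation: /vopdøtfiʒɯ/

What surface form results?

/o/ harmonizes with /ɯ/ ([-round]) → [ɤ]
/ø/ harmonizes with /ɯ/ ([-round]) → [e]

[vɤpdetfiʒɯ]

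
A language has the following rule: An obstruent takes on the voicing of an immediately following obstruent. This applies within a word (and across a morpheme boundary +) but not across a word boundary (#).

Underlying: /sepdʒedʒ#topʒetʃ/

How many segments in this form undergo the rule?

/p/ before /dʒ/ (voiced) → [b]
/p/ before /ʒ/ (voiced) → [b]
2 segments change.

2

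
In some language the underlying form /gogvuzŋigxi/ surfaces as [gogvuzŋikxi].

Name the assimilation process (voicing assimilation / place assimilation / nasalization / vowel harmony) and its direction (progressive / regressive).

voicing assimilation, regressive

/g/→[k].
Each target copies a feature from the following segment, so the direction is regressive.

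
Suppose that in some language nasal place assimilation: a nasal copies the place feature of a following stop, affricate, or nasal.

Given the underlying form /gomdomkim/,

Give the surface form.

/m/ before /d/ (alveolar) → [n]
/m/ before /k/ (velar) → [ŋ]

[gondoŋkim]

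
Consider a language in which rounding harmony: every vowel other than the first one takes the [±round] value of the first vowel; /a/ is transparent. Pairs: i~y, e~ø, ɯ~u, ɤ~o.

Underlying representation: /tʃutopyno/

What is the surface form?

no segment meets the rule's conditions; no change.

[tʃutopyno]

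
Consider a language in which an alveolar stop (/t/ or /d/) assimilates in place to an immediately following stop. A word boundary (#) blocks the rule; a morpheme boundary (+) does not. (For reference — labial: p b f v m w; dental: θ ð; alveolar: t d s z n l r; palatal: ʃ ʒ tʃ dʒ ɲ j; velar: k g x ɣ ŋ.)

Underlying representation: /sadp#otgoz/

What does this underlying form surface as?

[sabp#okgoz]

/d/ before /p/ (labial) → [b]
/t/ before /g/ (velar) → [k]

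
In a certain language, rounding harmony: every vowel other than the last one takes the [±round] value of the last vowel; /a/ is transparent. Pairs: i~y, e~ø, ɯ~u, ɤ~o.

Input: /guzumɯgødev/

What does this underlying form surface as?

/u/ harmonizes with /e/ ([-round]) → [ɯ]
/u/ harmonizes with /e/ ([-round]) → [ɯ]
/ø/ harmonizes with /e/ ([-round]) → [e]

[gɯzɯmɯgedev]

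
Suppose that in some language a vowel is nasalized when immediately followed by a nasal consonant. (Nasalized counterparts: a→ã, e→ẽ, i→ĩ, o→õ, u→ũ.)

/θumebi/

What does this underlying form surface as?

/u/ before nasal /m/ → [ũ]

[θũmebi]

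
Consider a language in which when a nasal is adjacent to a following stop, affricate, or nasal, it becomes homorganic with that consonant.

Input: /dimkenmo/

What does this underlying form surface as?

/m/ before /k/ (velar) → [ŋ]
/n/ before /m/ (labial) → [m]

[diŋkemmo]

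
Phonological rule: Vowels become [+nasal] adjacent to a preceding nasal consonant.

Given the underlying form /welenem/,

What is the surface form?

/e/ after nasal /n/ → [ẽ]

[welenẽm]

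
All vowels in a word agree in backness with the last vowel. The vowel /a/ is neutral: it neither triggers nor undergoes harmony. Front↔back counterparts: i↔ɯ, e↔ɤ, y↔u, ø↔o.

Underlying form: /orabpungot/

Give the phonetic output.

no segment meets the rule's conditions; no change.

[orabpungot]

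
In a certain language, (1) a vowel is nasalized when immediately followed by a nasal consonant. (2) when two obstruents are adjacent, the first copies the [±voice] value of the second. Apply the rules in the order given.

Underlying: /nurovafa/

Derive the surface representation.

Rule 1: no segment meets the rule's conditions; no change.
After rule 1: nurovafa
Rule 2: no segment meets the rule's conditions; no change.

[nurovafa]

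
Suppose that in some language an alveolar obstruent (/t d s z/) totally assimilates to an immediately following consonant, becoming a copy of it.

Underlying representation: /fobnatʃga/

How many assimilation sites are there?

0

No segment meets the rule's conditions.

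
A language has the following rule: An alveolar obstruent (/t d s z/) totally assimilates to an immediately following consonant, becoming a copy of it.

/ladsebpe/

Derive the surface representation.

[lassebpe]

/d/ before /s/ → [s] (total assimilation)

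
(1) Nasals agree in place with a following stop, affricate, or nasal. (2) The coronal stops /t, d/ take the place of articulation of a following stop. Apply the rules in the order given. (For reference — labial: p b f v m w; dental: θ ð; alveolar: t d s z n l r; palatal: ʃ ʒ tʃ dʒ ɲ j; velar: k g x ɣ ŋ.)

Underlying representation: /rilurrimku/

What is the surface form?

[rilurriŋku]

Rule 1: /m/ before /k/ (velar) → [ŋ]
After rule 1: rilurriŋku
Rule 2: no segment meets the rule's conditions; no change.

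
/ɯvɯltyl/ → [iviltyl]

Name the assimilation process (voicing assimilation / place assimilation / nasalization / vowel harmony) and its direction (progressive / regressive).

vowel harmony, regressive

/ɯ/→[i] /ɯ/→[i].
Vowels agree with the last vowel, so the harmony is regressive.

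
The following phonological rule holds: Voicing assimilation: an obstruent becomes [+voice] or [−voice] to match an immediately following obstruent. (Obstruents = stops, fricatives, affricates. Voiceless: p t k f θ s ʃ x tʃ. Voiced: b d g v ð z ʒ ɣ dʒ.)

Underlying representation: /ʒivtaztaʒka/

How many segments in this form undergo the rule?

/v/ before /t/ (voiceless) → [f]
/z/ before /t/ (voiceless) → [s]
/ʒ/ before /k/ (voiceless) → [ʃ]
3 segments change.

3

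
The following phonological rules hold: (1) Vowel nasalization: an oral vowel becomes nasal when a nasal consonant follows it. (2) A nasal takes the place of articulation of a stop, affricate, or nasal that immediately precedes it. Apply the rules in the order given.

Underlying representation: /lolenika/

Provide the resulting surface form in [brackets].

[lolẽnika]

Rule 1: /e/ before nasal /n/ → [ẽ]
After rule 1: lolẽnika
Rule 2: no segment meets the rule's conditions; no change.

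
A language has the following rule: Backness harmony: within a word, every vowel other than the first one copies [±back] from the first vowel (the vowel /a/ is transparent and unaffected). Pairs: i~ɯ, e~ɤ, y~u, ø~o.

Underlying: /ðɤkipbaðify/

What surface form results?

/i/ harmonizes with /ɤ/ ([+back]) → [ɯ]
/i/ harmonizes with /ɤ/ ([+back]) → [ɯ]
/y/ harmonizes with /ɤ/ ([+back]) → [u]

[ðɤkɯpbaðɯfu]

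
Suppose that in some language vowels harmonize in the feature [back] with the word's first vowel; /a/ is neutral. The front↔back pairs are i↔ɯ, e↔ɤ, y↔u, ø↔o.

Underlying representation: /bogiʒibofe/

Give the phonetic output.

/i/ harmonizes with /o/ ([+back]) → [ɯ]
/i/ harmonizes with /o/ ([+back]) → [ɯ]
/e/ harmonizes with /o/ ([+back]) → [ɤ]

[bogɯʒɯbofɤ]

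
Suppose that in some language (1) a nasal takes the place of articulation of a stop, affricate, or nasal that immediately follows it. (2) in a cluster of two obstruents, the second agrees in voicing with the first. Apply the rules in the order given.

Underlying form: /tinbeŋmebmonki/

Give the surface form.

Rule 1: /n/ before /b/ (labial) → [m]
Rule 1: /ŋ/ before /m/ (labial) → [m]
Rule 1: /n/ before /k/ (velar) → [ŋ]
After rule 1: timbemmebmoŋki
Rule 2: no segment meets the rule's conditions; no change.

[timbemmebmoŋki]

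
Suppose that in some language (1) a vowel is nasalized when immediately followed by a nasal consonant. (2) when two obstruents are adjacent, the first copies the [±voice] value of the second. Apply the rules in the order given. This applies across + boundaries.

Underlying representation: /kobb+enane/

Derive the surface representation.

[kobb+ẽnãne]

Rule 1: /e/ before nasal /n/ → [ẽ]
Rule 1: /a/ before nasal /n/ → [ã]
After rule 1: kobb+ẽnãne
Rule 2: no segment meets the rule's conditions; no change.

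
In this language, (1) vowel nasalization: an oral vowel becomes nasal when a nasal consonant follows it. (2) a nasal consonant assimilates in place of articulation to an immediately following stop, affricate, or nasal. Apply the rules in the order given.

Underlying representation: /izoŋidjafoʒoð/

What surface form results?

Rule 1: /o/ before nasal /ŋ/ → [õ]
After rule 1: izõŋidjafoʒoð
Rule 2: no segment meets the rule's conditions; no change.

[izõŋidjafoʒoð]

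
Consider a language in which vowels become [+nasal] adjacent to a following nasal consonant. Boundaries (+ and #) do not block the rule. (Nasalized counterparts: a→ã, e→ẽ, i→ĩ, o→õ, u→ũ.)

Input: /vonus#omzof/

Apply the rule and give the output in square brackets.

[võnus#õmzof]

/o/ before nasal /n/ → [õ]
/o/ before nasal /m/ → [õ]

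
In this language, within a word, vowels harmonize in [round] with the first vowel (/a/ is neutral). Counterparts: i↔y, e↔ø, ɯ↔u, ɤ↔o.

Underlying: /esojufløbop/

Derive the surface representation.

[esɤjɯflebɤp]

/o/ harmonizes with /e/ ([-round]) → [ɤ]
/u/ harmonizes with /e/ ([-round]) → [ɯ]
/ø/ harmonizes with /e/ ([-round]) → [e]
/o/ harmonizes with /e/ ([-round]) → [ɤ]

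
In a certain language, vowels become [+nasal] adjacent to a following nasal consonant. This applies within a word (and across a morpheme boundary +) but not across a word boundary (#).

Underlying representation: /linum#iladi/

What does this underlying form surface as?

[lĩnũm#iladi]

/i/ before nasal /n/ → [ĩ]
/u/ before nasal /m/ → [ũ]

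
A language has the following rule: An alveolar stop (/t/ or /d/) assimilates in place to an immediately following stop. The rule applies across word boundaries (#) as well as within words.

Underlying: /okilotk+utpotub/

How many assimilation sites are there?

/t/ before /k/ (velar) → [k]
/t/ before /p/ (labial) → [p]
2 segments change.

2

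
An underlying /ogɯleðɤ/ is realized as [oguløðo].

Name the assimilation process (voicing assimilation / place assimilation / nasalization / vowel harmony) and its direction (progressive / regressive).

vowel harmony, progressive

/ɯ/→[u] /e/→[ø] /ɤ/→[o].
Vowels agree with the first vowel, so the harmony is progressive.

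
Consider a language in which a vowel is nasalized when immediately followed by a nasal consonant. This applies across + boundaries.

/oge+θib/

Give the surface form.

no segment meets the rule's conditions; no change.

[oge+θib]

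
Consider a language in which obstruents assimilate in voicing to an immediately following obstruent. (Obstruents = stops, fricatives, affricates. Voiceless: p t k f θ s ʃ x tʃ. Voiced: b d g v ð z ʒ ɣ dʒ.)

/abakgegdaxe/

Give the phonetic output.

/k/ before /g/ (voiced) → [g]

[abaggegdaxe]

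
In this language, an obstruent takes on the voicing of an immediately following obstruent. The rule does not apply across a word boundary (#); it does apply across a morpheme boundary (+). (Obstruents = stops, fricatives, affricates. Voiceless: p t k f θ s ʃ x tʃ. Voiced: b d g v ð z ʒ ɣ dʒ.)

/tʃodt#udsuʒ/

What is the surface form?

[tʃott#utsuʒ]

/d/ before /t/ (voiceless) → [t]
/d/ before /s/ (voiceless) → [t]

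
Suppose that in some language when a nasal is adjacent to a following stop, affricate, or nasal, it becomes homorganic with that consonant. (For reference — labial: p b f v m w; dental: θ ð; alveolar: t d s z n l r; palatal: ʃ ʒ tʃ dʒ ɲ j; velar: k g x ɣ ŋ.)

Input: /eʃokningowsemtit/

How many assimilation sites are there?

2

/n/ before /g/ (velar) → [ŋ]
/m/ before /t/ (alveolar) → [n]
2 segments change.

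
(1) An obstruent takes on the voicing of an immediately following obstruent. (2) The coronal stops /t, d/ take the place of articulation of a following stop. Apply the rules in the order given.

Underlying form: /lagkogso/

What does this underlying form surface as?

Rule 1: /g/ before /k/ (voiceless) → [k]
Rule 1: /g/ before /s/ (voiceless) → [k]
After rule 1: lakkokso
Rule 2: no segment meets the rule's conditions; no change.

[lakkokso]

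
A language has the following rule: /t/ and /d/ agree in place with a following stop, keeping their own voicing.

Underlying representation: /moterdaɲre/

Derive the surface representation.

no segment meets the rule's conditions; no change.

[moterdaɲre]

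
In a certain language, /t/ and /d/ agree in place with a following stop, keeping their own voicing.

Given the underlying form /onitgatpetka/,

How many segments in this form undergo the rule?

/t/ before /g/ (velar) → [k]
/t/ before /p/ (labial) → [p]
/t/ before /k/ (velar) → [k]
3 segments change.

3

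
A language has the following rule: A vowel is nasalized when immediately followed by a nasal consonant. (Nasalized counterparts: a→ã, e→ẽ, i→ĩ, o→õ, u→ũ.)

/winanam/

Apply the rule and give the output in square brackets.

/i/ before nasal /n/ → [ĩ]
/a/ before nasal /n/ → [ã]
/a/ before nasal /m/ → [ã]

[wĩnãnãm]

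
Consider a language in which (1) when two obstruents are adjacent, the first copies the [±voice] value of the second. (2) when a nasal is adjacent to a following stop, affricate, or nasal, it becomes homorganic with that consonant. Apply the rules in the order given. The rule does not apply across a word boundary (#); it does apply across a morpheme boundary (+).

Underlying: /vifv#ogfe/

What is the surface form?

Rule 1: /f/ before /v/ (voiced) → [v]
Rule 1: /g/ before /f/ (voiceless) → [k]
After rule 1: vivv#okfe
Rule 2: no segment meets the rule's conditions; no change.

[vivv#okfe]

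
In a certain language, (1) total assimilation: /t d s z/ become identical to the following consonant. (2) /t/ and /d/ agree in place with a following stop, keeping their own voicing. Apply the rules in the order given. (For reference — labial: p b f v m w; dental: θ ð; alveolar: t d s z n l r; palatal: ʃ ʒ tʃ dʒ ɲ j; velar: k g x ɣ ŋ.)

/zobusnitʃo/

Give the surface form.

Rule 1: /s/ before /n/ → [n] (total assimilation)
After rule 1: zobunnitʃo
Rule 2: no segment meets the rule's conditions; no change.

[zobunnitʃo]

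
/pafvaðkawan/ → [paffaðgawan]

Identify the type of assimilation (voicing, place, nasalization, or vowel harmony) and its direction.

/v/→[f] /k/→[g].
Each target copies a feature from the preceding segment, so the direction is progressive.

voicing assimilation, progressive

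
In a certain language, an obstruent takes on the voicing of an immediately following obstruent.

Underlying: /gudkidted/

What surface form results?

/d/ before /k/ (voiceless) → [t]
/d/ before /t/ (voiceless) → [t]

[gutkitted]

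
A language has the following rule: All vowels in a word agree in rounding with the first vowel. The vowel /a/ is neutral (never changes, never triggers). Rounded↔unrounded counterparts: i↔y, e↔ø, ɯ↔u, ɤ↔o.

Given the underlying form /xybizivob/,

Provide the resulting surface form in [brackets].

/i/ harmonizes with /y/ ([+round]) → [y]
/i/ harmonizes with /y/ ([+round]) → [y]

[xybyzyvob]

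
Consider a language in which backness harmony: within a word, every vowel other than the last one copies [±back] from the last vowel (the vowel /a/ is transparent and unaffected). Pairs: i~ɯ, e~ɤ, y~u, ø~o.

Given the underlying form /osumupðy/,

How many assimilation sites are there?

/o/ harmonizes with /y/ ([-back]) → [ø]
/u/ harmonizes with /y/ ([-back]) → [y]
/u/ harmonizes with /y/ ([-back]) → [y]
3 segments change.

3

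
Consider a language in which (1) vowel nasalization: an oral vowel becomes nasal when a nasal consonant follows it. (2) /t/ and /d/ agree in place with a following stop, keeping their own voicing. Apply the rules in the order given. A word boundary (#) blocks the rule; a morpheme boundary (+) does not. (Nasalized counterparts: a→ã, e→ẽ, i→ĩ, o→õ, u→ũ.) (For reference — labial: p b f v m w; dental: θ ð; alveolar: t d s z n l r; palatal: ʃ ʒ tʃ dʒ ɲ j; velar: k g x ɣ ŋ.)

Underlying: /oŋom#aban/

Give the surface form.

Rule 1: /o/ before nasal /ŋ/ → [õ]
Rule 1: /o/ before nasal /m/ → [õ]
Rule 1: /a/ before nasal /n/ → [ã]
After rule 1: õŋõm#abãn
Rule 2: no segment meets the rule's conditions; no change.

[õŋõm#abãn]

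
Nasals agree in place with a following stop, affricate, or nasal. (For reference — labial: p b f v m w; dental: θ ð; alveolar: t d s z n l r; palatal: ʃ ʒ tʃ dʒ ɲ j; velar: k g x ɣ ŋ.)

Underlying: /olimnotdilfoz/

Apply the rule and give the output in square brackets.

[olinnotdilfoz]

/m/ before /n/ (alveolar) → [n]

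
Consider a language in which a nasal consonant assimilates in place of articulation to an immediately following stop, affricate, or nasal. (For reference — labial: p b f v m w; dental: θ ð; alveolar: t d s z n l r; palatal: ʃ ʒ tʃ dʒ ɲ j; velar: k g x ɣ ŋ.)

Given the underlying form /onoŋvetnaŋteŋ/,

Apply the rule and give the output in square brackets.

/ŋ/ before /t/ (alveolar) → [n]

[onoŋvetnanteŋ]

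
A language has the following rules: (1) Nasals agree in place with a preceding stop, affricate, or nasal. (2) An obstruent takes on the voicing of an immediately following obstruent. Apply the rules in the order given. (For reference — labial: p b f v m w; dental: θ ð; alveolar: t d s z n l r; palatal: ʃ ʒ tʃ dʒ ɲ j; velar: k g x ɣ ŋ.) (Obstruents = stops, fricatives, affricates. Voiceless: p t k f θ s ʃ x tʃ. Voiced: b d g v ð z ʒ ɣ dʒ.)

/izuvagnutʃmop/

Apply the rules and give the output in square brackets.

Rule 1: /n/ after /g/ (velar) → [ŋ]
Rule 1: /m/ after /tʃ/ (palatal) → [ɲ]
After rule 1: izuvagŋutʃɲop
Rule 2: no segment meets the rule's conditions; no change.

[izuvagŋutʃɲop]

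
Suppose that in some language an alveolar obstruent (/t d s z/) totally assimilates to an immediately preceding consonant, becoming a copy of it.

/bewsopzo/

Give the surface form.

[bewwoppo]

/s/ after /w/ → [w] (total assimilation)
/z/ after /p/ → [p] (total assimilation)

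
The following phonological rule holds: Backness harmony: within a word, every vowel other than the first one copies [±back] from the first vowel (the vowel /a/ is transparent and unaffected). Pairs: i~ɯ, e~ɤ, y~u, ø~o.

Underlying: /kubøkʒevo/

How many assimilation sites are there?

2

/ø/ harmonizes with /u/ ([+back]) → [o]
/e/ harmonizes with /u/ ([+back]) → [ɤ]
2 segments change.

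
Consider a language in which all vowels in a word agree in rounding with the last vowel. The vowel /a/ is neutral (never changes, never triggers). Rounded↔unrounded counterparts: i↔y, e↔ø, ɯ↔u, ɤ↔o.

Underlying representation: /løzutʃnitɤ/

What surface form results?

[lezɯtʃnitɤ]

/ø/ harmonizes with /ɤ/ ([-round]) → [e]
/u/ harmonizes with /ɤ/ ([-round]) → [ɯ]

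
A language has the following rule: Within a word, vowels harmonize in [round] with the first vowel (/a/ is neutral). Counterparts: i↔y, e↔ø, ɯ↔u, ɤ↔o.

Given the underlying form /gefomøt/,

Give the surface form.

/o/ harmonizes with /e/ ([-round]) → [ɤ]
/ø/ harmonizes with /e/ ([-round]) → [e]

[gefɤmet]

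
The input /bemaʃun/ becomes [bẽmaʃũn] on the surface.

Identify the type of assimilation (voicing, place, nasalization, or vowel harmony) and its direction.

/e/→[ẽ] /u/→[ũ].
Each target copies a feature from the following segment, so the direction is regressive.

nasalization, regressive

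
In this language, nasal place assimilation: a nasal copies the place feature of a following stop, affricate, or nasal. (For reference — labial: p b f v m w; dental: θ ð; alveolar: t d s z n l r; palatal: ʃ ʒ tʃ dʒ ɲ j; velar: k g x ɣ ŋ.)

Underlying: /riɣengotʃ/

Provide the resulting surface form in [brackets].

/n/ before /g/ (velar) → [ŋ]

[riɣeŋgotʃ]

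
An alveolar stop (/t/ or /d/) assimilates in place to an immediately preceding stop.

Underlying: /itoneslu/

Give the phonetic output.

[itoneslu]

no segment meets the rule's conditions; no change.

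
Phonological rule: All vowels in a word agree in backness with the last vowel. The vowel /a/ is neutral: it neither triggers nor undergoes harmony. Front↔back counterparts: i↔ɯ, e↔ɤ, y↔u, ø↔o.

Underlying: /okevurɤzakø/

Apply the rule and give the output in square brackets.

[økevyrezakø]

/o/ harmonizes with /ø/ ([-back]) → [ø]
/u/ harmonizes with /ø/ ([-back]) → [y]
/ɤ/ harmonizes with /ø/ ([-back]) → [e]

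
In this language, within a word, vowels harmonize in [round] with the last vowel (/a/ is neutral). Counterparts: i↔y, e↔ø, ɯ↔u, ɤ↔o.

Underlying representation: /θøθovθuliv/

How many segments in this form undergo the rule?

/ø/ harmonizes with /i/ ([-round]) → [e]
/o/ harmonizes with /i/ ([-round]) → [ɤ]
/u/ harmonizes with /i/ ([-round]) → [ɯ]
3 segments change.

3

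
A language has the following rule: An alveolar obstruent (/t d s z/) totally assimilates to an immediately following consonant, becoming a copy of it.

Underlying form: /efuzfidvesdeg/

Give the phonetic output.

[efuffivveddeg]

/z/ before /f/ → [f] (total assimilation)
/d/ before /v/ → [v] (total assimilation)
/s/ before /d/ → [d] (total assimilation)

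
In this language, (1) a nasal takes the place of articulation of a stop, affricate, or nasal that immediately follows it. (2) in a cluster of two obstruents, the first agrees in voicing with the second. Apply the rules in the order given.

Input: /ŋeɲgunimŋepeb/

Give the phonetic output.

[ŋeŋguniŋŋepeb]

Rule 1: /ɲ/ before /g/ (velar) → [ŋ]
Rule 1: /m/ before /ŋ/ (velar) → [ŋ]
After rule 1: ŋeŋguniŋŋepeb
Rule 2: no segment meets the rule's conditions; no change.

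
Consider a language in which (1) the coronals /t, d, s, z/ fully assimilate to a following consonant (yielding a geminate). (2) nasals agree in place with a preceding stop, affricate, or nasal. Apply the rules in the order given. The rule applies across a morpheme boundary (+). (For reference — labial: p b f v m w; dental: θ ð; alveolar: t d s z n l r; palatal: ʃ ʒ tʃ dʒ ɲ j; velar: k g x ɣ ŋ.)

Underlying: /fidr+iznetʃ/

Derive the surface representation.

Rule 1: /d/ before /r/ → [r] (total assimilation)
Rule 1: /z/ before /n/ → [n] (total assimilation)
After rule 1: firr+innetʃ
Rule 2: no segment meets the rule's conditions; no change.

[firr+innetʃ]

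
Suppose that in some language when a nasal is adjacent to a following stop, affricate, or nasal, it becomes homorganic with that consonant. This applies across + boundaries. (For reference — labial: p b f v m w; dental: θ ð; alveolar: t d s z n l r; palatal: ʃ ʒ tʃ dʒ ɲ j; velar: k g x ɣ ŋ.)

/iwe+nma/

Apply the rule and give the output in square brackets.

/n/ before /m/ (labial) → [m]

[iwe+mma]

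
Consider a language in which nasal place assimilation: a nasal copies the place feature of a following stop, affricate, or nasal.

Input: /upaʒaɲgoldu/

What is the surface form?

/ɲ/ before /g/ (velar) → [ŋ]

[upaʒaŋgoldu]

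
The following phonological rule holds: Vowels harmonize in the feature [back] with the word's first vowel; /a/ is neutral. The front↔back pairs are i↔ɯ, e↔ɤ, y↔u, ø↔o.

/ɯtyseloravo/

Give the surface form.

[ɯtusɤloravo]

/y/ harmonizes with /ɯ/ ([+back]) → [u]
/e/ harmonizes with /ɯ/ ([+back]) → [ɤ]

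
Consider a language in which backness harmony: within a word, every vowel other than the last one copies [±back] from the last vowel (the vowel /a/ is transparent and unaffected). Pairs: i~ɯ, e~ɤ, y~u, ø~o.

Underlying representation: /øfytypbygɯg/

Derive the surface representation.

/ø/ harmonizes with /ɯ/ ([+back]) → [o]
/y/ harmonizes with /ɯ/ ([+back]) → [u]
/y/ harmonizes with /ɯ/ ([+back]) → [u]
/y/ harmonizes with /ɯ/ ([+back]) → [u]

[ofutupbugɯg]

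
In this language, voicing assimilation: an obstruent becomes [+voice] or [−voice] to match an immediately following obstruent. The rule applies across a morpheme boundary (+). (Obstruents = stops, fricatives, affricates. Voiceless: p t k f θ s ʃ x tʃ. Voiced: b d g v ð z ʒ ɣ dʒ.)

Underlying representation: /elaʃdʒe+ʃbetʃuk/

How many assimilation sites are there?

/ʃ/ before /dʒ/ (voiced) → [ʒ]
/ʃ/ before /b/ (voiced) → [ʒ]
2 segments change.

2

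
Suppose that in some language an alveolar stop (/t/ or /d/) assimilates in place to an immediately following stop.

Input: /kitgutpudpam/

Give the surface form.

[kikguppubpam]

/t/ before /g/ (velar) → [k]
/t/ before /p/ (labial) → [p]
/d/ before /p/ (labial) → [b]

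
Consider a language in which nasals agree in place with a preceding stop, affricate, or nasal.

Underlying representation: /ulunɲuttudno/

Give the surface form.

[ulunnuttudno]

/ɲ/ after /n/ (alveolar) → [n]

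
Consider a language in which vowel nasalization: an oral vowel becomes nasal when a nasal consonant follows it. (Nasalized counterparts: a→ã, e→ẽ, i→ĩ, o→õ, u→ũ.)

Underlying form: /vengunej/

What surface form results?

[vẽngũnej]

/e/ before nasal /n/ → [ẽ]
/u/ before nasal /n/ → [ũ]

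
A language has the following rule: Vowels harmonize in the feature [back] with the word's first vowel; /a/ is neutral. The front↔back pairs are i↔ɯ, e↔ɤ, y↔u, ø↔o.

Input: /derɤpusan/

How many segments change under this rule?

2

/ɤ/ harmonizes with /e/ ([-back]) → [e]
/u/ harmonizes with /e/ ([-back]) → [y]
2 segments change.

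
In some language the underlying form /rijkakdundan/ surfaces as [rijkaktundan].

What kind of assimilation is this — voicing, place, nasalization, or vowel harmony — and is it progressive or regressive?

voicing assimilation, progressive

/d/→[t].
Each target copies a feature from the preceding segment, so the direction is progressive.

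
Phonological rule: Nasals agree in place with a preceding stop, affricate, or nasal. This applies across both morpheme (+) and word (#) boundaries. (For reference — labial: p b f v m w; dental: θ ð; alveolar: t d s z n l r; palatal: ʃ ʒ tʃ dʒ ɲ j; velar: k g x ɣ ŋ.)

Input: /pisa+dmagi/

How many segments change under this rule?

/m/ after /d/ (alveolar) → [n]
1 segment changes.

1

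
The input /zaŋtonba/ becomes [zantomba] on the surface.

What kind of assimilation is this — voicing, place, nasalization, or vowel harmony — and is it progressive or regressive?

/ŋ/→[n] /n/→[m].
Each target copies a feature from the following segment, so the direction is regressive.

place assimilation, regressive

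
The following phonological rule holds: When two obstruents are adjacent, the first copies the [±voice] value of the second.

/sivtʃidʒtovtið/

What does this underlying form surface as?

/v/ before /tʃ/ (voiceless) → [f]
/dʒ/ before /t/ (voiceless) → [tʃ]
/v/ before /t/ (voiceless) → [f]

[siftʃitʃtoftið]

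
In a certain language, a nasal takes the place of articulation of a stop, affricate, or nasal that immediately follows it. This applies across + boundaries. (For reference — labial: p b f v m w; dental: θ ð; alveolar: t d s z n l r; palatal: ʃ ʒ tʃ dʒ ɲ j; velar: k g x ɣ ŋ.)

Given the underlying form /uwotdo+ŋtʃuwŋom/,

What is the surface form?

/ŋ/ before /tʃ/ (palatal) → [ɲ]

[uwotdo+ɲtʃuwŋom]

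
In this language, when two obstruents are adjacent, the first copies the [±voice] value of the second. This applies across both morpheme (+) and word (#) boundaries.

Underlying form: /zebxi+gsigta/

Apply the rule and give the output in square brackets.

/b/ before /x/ (voiceless) → [p]
/g/ before /s/ (voiceless) → [k]
/g/ before /t/ (voiceless) → [k]

[zepxi+ksikta]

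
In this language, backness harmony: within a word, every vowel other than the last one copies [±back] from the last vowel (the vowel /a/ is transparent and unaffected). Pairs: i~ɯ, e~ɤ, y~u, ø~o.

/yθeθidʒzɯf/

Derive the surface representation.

/y/ harmonizes with /ɯ/ ([+back]) → [u]
/e/ harmonizes with /ɯ/ ([+back]) → [ɤ]
/i/ harmonizes with /ɯ/ ([+back]) → [ɯ]

[uθɤθɯdʒzɯf]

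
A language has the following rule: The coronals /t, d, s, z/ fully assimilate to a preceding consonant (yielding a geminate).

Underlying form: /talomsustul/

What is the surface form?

/s/ after /m/ → [m] (total assimilation)
/t/ after /s/ → [s] (total assimilation)

[talommussul]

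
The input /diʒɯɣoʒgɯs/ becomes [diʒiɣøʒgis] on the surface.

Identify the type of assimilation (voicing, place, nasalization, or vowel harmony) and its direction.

vowel harmony, progressive

/ɯ/→[i] /o/→[ø] /ɯ/→[i].
Vowels agree with the first vowel, so the harmony is progressive.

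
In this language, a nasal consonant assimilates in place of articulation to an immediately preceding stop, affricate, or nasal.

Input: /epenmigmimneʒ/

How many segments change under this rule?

3

/m/ after /n/ (alveolar) → [n]
/m/ after /g/ (velar) → [ŋ]
/n/ after /m/ (labial) → [m]
3 segments change.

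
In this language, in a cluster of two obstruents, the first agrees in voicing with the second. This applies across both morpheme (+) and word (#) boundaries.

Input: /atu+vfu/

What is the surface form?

/v/ before /f/ (voiceless) → [f]

[atu+ffu]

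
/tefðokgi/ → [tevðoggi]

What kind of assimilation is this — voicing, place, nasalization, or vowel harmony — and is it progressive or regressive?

voicing assimilation, regressive

/f/→[v] /k/→[g].
Each target copies a feature from the following segment, so the direction is regressive.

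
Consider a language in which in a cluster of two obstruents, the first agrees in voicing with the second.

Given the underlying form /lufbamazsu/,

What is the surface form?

/f/ before /b/ (voiced) → [v]
/z/ before /s/ (voiceless) → [s]

[luvbamassu]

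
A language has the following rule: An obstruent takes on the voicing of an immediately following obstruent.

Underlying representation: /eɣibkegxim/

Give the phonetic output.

/b/ before /k/ (voiceless) → [p]
/g/ before /x/ (voiceless) → [k]

[eɣipkekxim]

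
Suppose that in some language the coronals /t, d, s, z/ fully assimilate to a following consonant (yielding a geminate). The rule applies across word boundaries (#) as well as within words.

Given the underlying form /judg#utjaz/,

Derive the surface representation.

/d/ before /g/ → [g] (total assimilation)
/t/ before /j/ → [j] (total assimilation)

[jugg#ujjaz]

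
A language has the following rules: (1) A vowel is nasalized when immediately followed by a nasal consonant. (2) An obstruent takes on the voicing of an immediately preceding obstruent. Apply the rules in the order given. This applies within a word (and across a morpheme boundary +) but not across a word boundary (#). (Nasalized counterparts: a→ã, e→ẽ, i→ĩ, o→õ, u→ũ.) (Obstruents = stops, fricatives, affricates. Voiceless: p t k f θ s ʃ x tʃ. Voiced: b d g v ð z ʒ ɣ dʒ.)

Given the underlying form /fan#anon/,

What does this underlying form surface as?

[fãn#ãnõn]

Rule 1: /a/ before nasal /n/ → [ã]
Rule 1: /a/ before nasal /n/ → [ã]
Rule 1: /o/ before nasal /n/ → [õ]
After rule 1: fãn#ãnõn
Rule 2: no segment meets the rule's conditions; no change.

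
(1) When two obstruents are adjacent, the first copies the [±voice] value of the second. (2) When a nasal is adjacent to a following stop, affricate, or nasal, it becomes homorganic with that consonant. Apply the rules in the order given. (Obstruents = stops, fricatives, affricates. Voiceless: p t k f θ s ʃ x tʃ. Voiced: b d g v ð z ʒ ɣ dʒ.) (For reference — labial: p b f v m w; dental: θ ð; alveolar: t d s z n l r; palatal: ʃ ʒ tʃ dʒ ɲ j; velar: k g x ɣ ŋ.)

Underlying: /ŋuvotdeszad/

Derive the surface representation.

Rule 1: /t/ before /d/ (voiced) → [d]
Rule 1: /s/ before /z/ (voiced) → [z]
After rule 1: ŋuvoddezzad
Rule 2: no segment meets the rule's conditions; no change.

[ŋuvoddezzad]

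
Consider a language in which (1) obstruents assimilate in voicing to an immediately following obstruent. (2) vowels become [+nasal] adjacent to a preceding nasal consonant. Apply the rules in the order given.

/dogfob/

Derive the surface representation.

[dokfob]

Rule 1: /g/ before /f/ (voiceless) → [k]
After rule 1: dokfob
Rule 2: no segment meets the rule's conditions; no change.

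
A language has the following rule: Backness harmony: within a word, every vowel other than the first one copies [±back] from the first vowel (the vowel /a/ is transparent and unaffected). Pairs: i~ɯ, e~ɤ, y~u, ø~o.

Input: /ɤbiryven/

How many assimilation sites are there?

/i/ harmonizes with /ɤ/ ([+back]) → [ɯ]
/y/ harmonizes with /ɤ/ ([+back]) → [u]
/e/ harmonizes with /ɤ/ ([+back]) → [ɤ]
3 segments change.

3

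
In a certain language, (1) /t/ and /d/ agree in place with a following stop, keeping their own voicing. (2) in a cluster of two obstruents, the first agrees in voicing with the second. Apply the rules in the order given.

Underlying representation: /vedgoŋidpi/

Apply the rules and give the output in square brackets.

[veggoŋippi]

Rule 1: /d/ before /g/ (velar) → [g]
Rule 1: /d/ before /p/ (labial) → [b]
After rule 1: veggoŋibpi
Rule 2: /b/ before /p/ (voiceless) → [p]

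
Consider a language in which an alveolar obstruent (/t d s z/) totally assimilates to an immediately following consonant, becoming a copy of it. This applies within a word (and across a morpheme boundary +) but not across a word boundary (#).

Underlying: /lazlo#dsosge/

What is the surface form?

[lallo#ssogge]

/z/ before /l/ → [l] (total assimilation)
/d/ before /s/ → [s] (total assimilation)
/s/ before /g/ → [g] (total assimilation)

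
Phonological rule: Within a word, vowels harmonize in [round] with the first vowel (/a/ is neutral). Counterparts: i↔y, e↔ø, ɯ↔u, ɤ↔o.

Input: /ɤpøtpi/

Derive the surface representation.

[ɤpetpi]

/ø/ harmonizes with /ɤ/ ([-round]) → [e]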